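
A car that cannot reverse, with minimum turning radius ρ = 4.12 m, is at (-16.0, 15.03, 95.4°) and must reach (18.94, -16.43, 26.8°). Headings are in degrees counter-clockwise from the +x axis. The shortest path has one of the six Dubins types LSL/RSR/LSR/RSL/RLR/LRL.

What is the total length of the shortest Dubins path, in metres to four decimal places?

56.4008 m

Let ψ = atan2(Δy, Δx) = atan2(-31.46, 34.94) = -41.9999° be the start→goal bearing.
Normalize: d = |goal − start| / ρ = 47.016329/4.12 = 11.411730, α = (θ_start − ψ) mod 360° = 137.3999° = 2.398081 rad, β = (θ_goal − ψ) mod 360° = 68.7999° = 1.200785 rad.
Common terms: sin α = 0.676877, cos α = -0.736096, sin β = 0.932323, cos β = 0.361626, cos(α−β) = 0.364877, d² = 130.227590. Work in radians in the unit-radius frame; every candidate has L = ρ·(t + p + q).
LSL: p² = 2 + d² − 2cos(α−β) + 2d(sin α − sin β) = 125.667679; p = √p² = 11.210160; φ = atan2(cos β − cos α, d + sin α − sin β) = 0.098079 rad; t = (φ − α) mod 2π = 3.983184 rad, q = (β − φ) mod 2π = 1.102705 rad → L = 4.12·(3.983184 + 11.210160 + 1.102705) = 4.12·16.296049 = 67.139722 m
RSR: p² = 2 + d² − 2cos(α−β) + 2d(sin β − sin α) = 137.327993; p = √p² = 11.718703; φ = atan2(cos α − cos β, d − sin α + sin β) = -0.093810 rad; t = (α − φ) mod 2π = 2.491891 rad, q = (φ − β) mod 2π = 4.988590 rad → L = 4.12·(2.491891 + 11.718703 + 4.988590) = 4.12·19.199184 = 79.100638 m
LSR: p² = d² − 2 + 2cos(α−β) + 2d(sin α + sin β) = 165.684867; p = √p² = 12.871863; φ = atan2(−cos α − cos β, d + sin α + sin β) − atan2(−2, p) = 0.182896 rad; t = (φ − α) mod 2π = 4.068001 rad, q = (φ − β) mod 2π = 5.265297 rad → L = 4.12·(4.068001 + 12.871863 + 5.265297) = 4.12·22.205161 = 91.485264 m
RSL: p² = d² − 2 + 2cos(α−β) − 2d(sin α + sin β) = 92.229820; p = √p² = 9.603636; φ = atan2(cos α + cos β, d − sin α − sin β) − atan2(2, p) = -0.243503 rad; t = (α − φ) mod 2π = 2.641583 rad, q = (β − φ) mod 2π = 1.444287 rad → L = 4.12·(2.641583 + 9.603636 + 1.444287) = 4.12·13.689506 = 56.400765 m
RLR: c = (6 − d² + 2cos(α−β) + 2d(sin α − sin β))/8 = -16.165999, |c| > 1 → infeasible
LRL: c = (6 − d² + 2cos(α−β) − 2d(sin α − sin β))/8 = -14.708460, |c| > 1 → infeasible
Shortest: RSL with L = 56.400765 m ≈ 56.4008 m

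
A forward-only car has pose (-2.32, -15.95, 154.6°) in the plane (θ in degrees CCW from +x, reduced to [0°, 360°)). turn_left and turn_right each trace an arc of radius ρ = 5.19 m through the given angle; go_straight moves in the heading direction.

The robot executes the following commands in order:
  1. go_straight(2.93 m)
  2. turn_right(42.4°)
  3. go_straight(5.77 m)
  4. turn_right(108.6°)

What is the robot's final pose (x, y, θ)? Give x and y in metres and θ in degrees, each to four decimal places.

(-5.2466, 0.5171, 3.6000°)

set_pose: (x, y, θ) = (-2.3200, -15.9500, 154.6000°), ρ = 5.19
go_straight(2.93): x += 2.93·cos θ, y += 2.93·sin θ → (-4.9668, -14.6932, 154.6000°)
turn_right(42.4°): centre at ρ to the right, rotate −42.4° → (-7.5459, -11.9659, 112.2000°)
go_straight(5.77): x += 5.77·cos θ, y += 5.77·sin θ → (-9.7260, -6.6236, 112.2000°)
turn_right(108.6°): centre at ρ to the right, rotate −108.6° → (-5.2466, 0.5171, 3.6000°)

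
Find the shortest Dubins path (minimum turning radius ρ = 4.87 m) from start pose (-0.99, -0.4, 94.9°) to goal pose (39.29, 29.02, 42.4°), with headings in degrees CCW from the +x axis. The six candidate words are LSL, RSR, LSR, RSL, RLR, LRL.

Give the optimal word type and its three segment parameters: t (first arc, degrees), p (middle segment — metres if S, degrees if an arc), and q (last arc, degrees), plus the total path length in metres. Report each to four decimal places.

Let ψ = atan2(Δy, Δx) = atan2(29.42, 40.28) = 36.1439° be the start→goal bearing.
Normalize: d = |goal − start| / ρ = 49.880004/4.87 = 10.242301, α = (θ_start − ψ) mod 360° = 58.7561° = 1.025487 rad, β = (θ_goal − ψ) mod 360° = 6.2561° = 0.109189 rad.
Common terms: sin α = 0.854967, cos α = 0.518682, sin β = 0.108972, cos β = 0.994045, cos(α−β) = 0.608761, d² = 104.904722. Work in radians in the unit-radius frame; every candidate has L = ρ·(t + p + q).
LSL: p² = 2 + d² − 2cos(α−β) + 2d(sin α − sin β) = 120.968600; p = √p² = 10.998573; φ = atan2(cos β − cos α, d + sin α − sin β) = 0.043234 rad; t = (φ − α) mod 2π = 5.300932 rad, q = (β − φ) mod 2π = 0.065955 rad → L = 4.87·(5.300932 + 10.998573 + 0.065955) = 4.87·16.365460 = 79.699791 m
RSR: p² = 2 + d² − 2cos(α−β) + 2d(sin β − sin α) = 90.405799; p = √p² = 9.508196; φ = atan2(cos α − cos β, d − sin α + sin β) = -0.050016 rad; t = (α − φ) mod 2π = 1.075503 rad, q = (φ − β) mod 2π = 6.123980 rad → L = 4.87·(1.075503 + 9.508196 + 6.123980) = 4.87·16.707680 = 81.366399 m
LSR: p² = d² − 2 + 2cos(α−β) + 2d(sin α + sin β) = 123.868158; p = √p² = 11.129607; φ = atan2(−cos α − cos β, d + sin α + sin β) − atan2(−2, p) = 0.043625 rad; t = (φ − α) mod 2π = 5.301323 rad, q = (φ − β) mod 2π = 6.217621 rad → L = 4.87·(5.301323 + 11.129607 + 6.217621) = 4.87·22.648551 = 110.298441 m
RSL: p² = d² − 2 + 2cos(α−β) − 2d(sin α + sin β) = 84.376332; p = √p² = 9.185659; φ = atan2(cos α + cos β, d − sin α − sin β) − atan2(2, p) = -0.052769 rad; t = (α − φ) mod 2π = 1.078256 rad, q = (β − φ) mod 2π = 0.161958 rad → L = 4.87·(1.078256 + 9.185659 + 0.161958) = 4.87·10.425872 = 50.773999 m
RLR: c = (6 − d² + 2cos(α−β) + 2d(sin α − sin β))/8 = -10.300725, |c| > 1 → infeasible
LRL: c = (6 − d² + 2cos(α−β) − 2d(sin α − sin β))/8 = -14.121075, |c| > 1 → infeasible
Shortest: RSL with L = 50.773999 m ≈ 50.7740 m
Convert RSL to answer units (arcs ×180/π): t = 1.078256·180/π = 61.7795°, p = ρ·p = 4.87·9.185659 = 44.7342 m, q = 0.161958·180/π = 9.2795°, L = 50.7740 m.

RSL: t = 61.7795°, p = 44.7342 m, q = 9.2795°, L = 50.7740 m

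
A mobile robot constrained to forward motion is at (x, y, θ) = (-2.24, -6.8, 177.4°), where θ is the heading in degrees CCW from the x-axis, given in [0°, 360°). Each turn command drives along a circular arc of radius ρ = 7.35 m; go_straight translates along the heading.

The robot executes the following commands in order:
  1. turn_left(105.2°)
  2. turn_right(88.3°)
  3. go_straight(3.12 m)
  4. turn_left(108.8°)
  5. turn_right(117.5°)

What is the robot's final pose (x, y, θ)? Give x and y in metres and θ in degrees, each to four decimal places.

set_pose: (x, y, θ) = (-2.2400, -6.8000, 177.4000°), ρ = 7.35
turn_left(105.2°): centre at ρ to the left, rotate +105.2° → (-9.7464, -15.7458, 282.6000°)
turn_right(88.3°): centre at ρ to the right, rotate −88.3° → (-15.1040, -24.4714, 194.3000°)
go_straight(3.12): x += 3.12·cos θ, y += 3.12·sin θ → (-18.1273, -25.2420, 194.3000°)
turn_left(108.8°): centre at ρ to the left, rotate +108.8° → (-22.4691, -36.3782, 303.1000°)
turn_right(117.5°): centre at ρ to the right, rotate −117.5° → (-27.9091, -47.7069, 185.6000°)

(-27.9091, -47.7069, 185.6000°)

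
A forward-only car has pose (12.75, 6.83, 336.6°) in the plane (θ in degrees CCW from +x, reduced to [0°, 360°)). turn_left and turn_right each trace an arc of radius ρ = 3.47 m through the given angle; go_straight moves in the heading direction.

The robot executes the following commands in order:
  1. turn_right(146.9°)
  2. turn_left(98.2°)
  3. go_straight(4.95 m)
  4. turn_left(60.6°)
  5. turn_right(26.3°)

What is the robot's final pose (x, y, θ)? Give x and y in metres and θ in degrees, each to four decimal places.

set_pose: (x, y, θ) = (12.7500, 6.8300, 336.6000°), ρ = 3.47
turn_right(146.9°): centre at ρ to the right, rotate −146.9° → (11.9566, 0.2250, 189.7000°)
turn_left(98.2°): centre at ρ to the left, rotate +98.2° → (9.2392, -4.2619, 287.9000°)
go_straight(4.95): x += 4.95·cos θ, y += 4.95·sin θ → (10.7606, -8.9723, 287.9000°)
turn_left(60.6°): centre at ρ to the left, rotate +60.6° → (13.3708, -11.3061, 348.5000°)
turn_right(26.3°): centre at ρ to the right, rotate −26.3° → (14.8058, -11.9646, 322.2000°)

(14.8058, -11.9646, 322.2000°)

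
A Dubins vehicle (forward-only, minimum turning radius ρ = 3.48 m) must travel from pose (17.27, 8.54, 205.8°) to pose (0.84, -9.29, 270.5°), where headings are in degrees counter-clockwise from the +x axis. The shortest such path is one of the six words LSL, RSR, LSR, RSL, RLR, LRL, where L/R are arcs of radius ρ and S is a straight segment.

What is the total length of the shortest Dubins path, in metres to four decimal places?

Let ψ = atan2(Δy, Δx) = atan2(-17.83, -16.43) = -132.6600° be the start→goal bearing.
Normalize: d = |goal − start| / ρ = 24.245697/3.48 = 6.967154, α = (θ_start − ψ) mod 360° = 338.4600° = 5.907241 rad, β = (θ_goal − ψ) mod 360° = 43.1600° = 0.753284 rad.
Common terms: sin α = -0.367151, cos α = 0.930161, sin β = 0.684038, cos β = 0.729447, cos(α−β) = 0.427358, d² = 48.541237. Work in radians in the unit-radius frame; every candidate has L = ρ·(t + p + q).
LSL: p² = 2 + d² − 2cos(α−β) + 2d(sin α − sin β) = 35.038932; p = √p² = 5.919369; φ = atan2(cos β − cos α, d + sin α − sin β) = -0.033915 rad; t = (φ − α) mod 2π = 0.342030 rad, q = (β − φ) mod 2π = 0.787198 rad → L = 3.48·(0.342030 + 5.919369 + 0.787198) = 3.48·7.048597 = 24.529119 m
RSR: p² = 2 + d² − 2cos(α−β) + 2d(sin β − sin α) = 64.334111; p = √p² = 8.020855; φ = atan2(cos α − cos β, d − sin α + sin β) = 0.025027 rad; t = (α − φ) mod 2π = 5.882214 rad, q = (φ − β) mod 2π = 5.554928 rad → L = 3.48·(5.882214 + 8.020855 + 5.554928) = 3.48·19.457997 = 67.713831 m
LSR: p² = d² − 2 + 2cos(α−β) + 2d(sin α + sin β) = 51.811546; p = √p² = 7.198024; φ = atan2(−cos α − cos β, d + sin α + sin β) − atan2(−2, p) = 0.047000 rad; t = (φ − α) mod 2π = 0.422945 rad, q = (φ − β) mod 2π = 5.576902 rad → L = 3.48·(0.422945 + 7.198024 + 5.576902) = 3.48·13.197870 = 45.928588 m
RSL: p² = d² − 2 + 2cos(α−β) − 2d(sin α + sin β) = 42.980360; p = √p² = 6.555941; φ = atan2(cos α + cos β, d − sin α − sin β) − atan2(2, p) = -0.051539 rad; t = (α − φ) mod 2π = 5.958780 rad, q = (β − φ) mod 2π = 0.804822 rad → L = 3.48·(5.958780 + 6.555941 + 0.804822) = 3.48·13.319543 = 46.352010 m
RLR: c = (6 − d² + 2cos(α−β) + 2d(sin α − sin β))/8 = -7.041764, |c| > 1 → infeasible
LRL: c = (6 − d² + 2cos(α−β) − 2d(sin α − sin β))/8 = -3.379867, |c| > 1 → infeasible
Shortest: LSL with L = 24.529119 m ≈ 24.5291 m

24.5291 m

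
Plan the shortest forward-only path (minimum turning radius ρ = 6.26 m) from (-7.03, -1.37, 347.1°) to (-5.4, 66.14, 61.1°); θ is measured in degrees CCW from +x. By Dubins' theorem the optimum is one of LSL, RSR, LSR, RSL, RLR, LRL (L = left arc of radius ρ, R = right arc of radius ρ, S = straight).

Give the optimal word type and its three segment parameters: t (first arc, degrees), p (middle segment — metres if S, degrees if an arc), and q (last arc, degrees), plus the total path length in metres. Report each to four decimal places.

LSR: t = 109.6346°, p = 57.3099 m, q = 35.6346°, L = 73.1816 m

Let ψ = atan2(Δy, Δx) = atan2(67.51, 1.63) = 88.6169° be the start→goal bearing.
Normalize: d = |goal − start| / ρ = 67.529675/6.26 = 10.787488, α = (θ_start − ψ) mod 360° = 258.4831° = 4.511381 rad, β = (θ_goal − ψ) mod 360° = 332.4831° = 5.802925 rad.
Common terms: sin α = -0.979866, cos α = -0.199657, sin β = -0.462010, cos β = 0.886875, cos(α−β) = 0.275637, d² = 116.369898. Work in radians in the unit-radius frame; every candidate has L = ρ·(t + p + q).
LSL: p² = 2 + d² − 2cos(α−β) + 2d(sin α − sin β) = 106.645895; p = √p² = 10.326950; φ = atan2(cos β − cos α, d + sin α − sin β) = 0.105408 rad; t = (φ − α) mod 2π = 1.877212 rad, q = (β − φ) mod 2π = 5.697517 rad → L = 6.26·(1.877212 + 10.326950 + 5.697517) = 6.26·17.901679 = 112.064510 m
RSR: p² = 2 + d² − 2cos(α−β) + 2d(sin β − sin α) = 128.991351; p = √p² = 11.357436; φ = atan2(cos α − cos β, d − sin α + sin β) = -0.095813 rad; t = (α − φ) mod 2π = 4.607195 rad, q = (φ − β) mod 2π = 0.384447 rad → L = 6.26·(4.607195 + 11.357436 + 0.384447) = 6.26·16.349078 = 102.345226 m
LSR: p² = d² − 2 + 2cos(α−β) + 2d(sin α + sin β) = 83.812734; p = √p² = 9.154929; φ = atan2(−cos α − cos β, d + sin α + sin β) − atan2(−2, p) = 0.141681 rad; t = (φ − α) mod 2π = 1.913485 rad, q = (φ − β) mod 2π = 0.621941 rad → L = 6.26·(1.913485 + 9.154929 + 0.621941) = 6.26·11.690355 = 73.181623 m
RSL: p² = d² − 2 + 2cos(α−β) − 2d(sin α + sin β) = 146.029611; p = √p² = 12.084271; φ = atan2(cos α + cos β, d − sin α − sin β) − atan2(2, p) = -0.107883 rad; t = (α − φ) mod 2π = 4.619264 rad, q = (β − φ) mod 2π = 5.910808 rad → L = 6.26·(4.619264 + 12.084271 + 5.910808) = 6.26·22.614343 = 141.565786 m
RLR: c = (6 − d² + 2cos(α−β) + 2d(sin α − sin β))/8 = -15.123919, |c| > 1 → infeasible
LRL: c = (6 − d² + 2cos(α−β) − 2d(sin α − sin β))/8 = -12.330737, |c| > 1 → infeasible
Shortest: LSR with L = 73.181623 m ≈ 73.1816 m
Convert LSR to answer units (arcs ×180/π): t = 1.913485·180/π = 109.6346°, p = ρ·p = 6.26·9.154929 = 57.3099 m, q = 0.621941·180/π = 35.6346°, L = 73.1816 m.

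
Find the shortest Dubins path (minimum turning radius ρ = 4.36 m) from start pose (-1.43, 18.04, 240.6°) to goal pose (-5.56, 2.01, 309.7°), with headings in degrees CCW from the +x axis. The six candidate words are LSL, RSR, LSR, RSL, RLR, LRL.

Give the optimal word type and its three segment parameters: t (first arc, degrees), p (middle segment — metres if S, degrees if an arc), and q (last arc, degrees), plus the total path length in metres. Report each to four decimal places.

LSL: t = 7.0136°, p = 12.0097 m, q = 62.0864°, L = 17.2680 m

Let ψ = atan2(Δy, Δx) = atan2(-16.03, -4.13) = -104.4476° be the start→goal bearing.
Normalize: d = |goal − start| / ρ = 16.553483/4.36 = 3.796670, α = (θ_start − ψ) mod 360° = 345.0476° = 6.022217 rad, β = (θ_goal − ψ) mod 360° = 54.1476° = 0.945054 rad.
Common terms: sin α = -0.258017, cos α = 0.966140, sin β = 0.810528, cos β = 0.585699, cos(α−β) = 0.356738, d² = 14.414706. Work in radians in the unit-radius frame; every candidate has L = ρ·(t + p + q).
LSL: p² = 2 + d² − 2cos(α−β) + 2d(sin α − sin β) = 7.587403; p = √p² = 2.754524; φ = atan2(cos β − cos α, d + sin α − sin β) = -0.138558 rad; t = (φ − α) mod 2π = 0.122411 rad, q = (β − φ) mod 2π = 1.083612 rad → L = 4.36·(0.122411 + 2.754524 + 1.083612) = 4.36·3.960547 = 17.267984 m
RSR: p² = 2 + d² − 2cos(α−β) + 2d(sin β − sin α) = 23.815057; p = √p² = 4.880067; φ = atan2(cos α − cos β, d − sin α + sin β) = 0.078037 rad; t = (α − φ) mod 2π = 5.944179 rad, q = (φ − β) mod 2π = 5.416169 rad → L = 4.36·(5.944179 + 4.880067 + 5.416169) = 4.36·16.240415 = 70.808211 m
LSR: p² = d² − 2 + 2cos(α−β) + 2d(sin α + sin β) = 17.323592; p = √p² = 4.162162; φ = atan2(−cos α − cos β, d + sin α + sin β) − atan2(−2, p) = 0.105212 rad; t = (φ − α) mod 2π = 0.366181 rad, q = (φ − β) mod 2π = 5.443343 rad → L = 4.36·(0.366181 + 4.162162 + 5.443343) = 4.36·9.971686 = 43.476550 m
RSL: p² = d² − 2 + 2cos(α−β) − 2d(sin α + sin β) = 8.932772; p = √p² = 2.988774; φ = atan2(cos α + cos β, d − sin α − sin β) − atan2(2, p) = -0.143557 rad; t = (α − φ) mod 2π = 6.165773 rad, q = (β − φ) mod 2π = 1.088611 rad → L = 4.36·(6.165773 + 2.988774 + 1.088611) = 4.36·10.243158 = 44.660171 m
RLR: c = (6 − d² + 2cos(α−β) + 2d(sin α − sin β))/8 = -1.976882, |c| > 1 → infeasible
LRL: c = (6 − d² + 2cos(α−β) − 2d(sin α − sin β))/8 = 0.051575; p = 2π − arccos c = 4.763986 rad; φ = atan2(cos β − cos α, d + sin α − sin β) = -0.138558 rad; t = (φ − α + p/2) mod 2π = 2.504404 rad, q = (β − α − t + p) mod 2π = 3.465605 rad → L = 4.36·(2.504404 + 4.763986 + 3.465605) = 4.36·10.733995 = 46.800220 m
Shortest: LSL with L = 17.267984 m ≈ 17.2680 m
Convert LSL to answer units (arcs ×180/π): t = 0.122411·180/π = 7.0136°, p = ρ·p = 4.36·2.754524 = 12.0097 m, q = 1.083612·180/π = 62.0864°, L = 17.2680 m.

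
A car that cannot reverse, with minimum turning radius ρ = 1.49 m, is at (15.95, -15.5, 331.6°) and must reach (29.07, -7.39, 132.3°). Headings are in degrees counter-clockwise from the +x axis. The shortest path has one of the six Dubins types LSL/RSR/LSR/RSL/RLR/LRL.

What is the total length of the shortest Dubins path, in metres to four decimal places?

Let ψ = atan2(Δy, Δx) = atan2(8.11, 13.12) = 31.7219° be the start→goal bearing.
Normalize: d = |goal − start| / ρ = 15.424218/1.49 = 10.351824, α = (θ_start − ψ) mod 360° = 299.8781° = 5.233861 rad, β = (θ_goal − ψ) mod 360° = 100.5781° = 1.755419 rad.
Common terms: sin α = -0.867087, cos α = 0.498157, sin β = 0.983006, cos β = -0.183576, cos(α−β) = -0.943801, d² = 107.160263. Work in radians in the unit-radius frame; every candidate has L = ρ·(t + p + q).
LSL: p² = 2 + d² − 2cos(α−β) + 2d(sin α − sin β) = 72.744199; p = √p² = 8.529021; φ = atan2(cos β − cos α, d + sin α − sin β) = -0.080016 rad; t = (φ − α) mod 2π = 0.969308 rad, q = (β − φ) mod 2π = 1.835436 rad → L = 1.49·(0.969308 + 8.529021 + 1.835436) = 1.49·11.333765 = 16.887310 m
RSR: p² = 2 + d² − 2cos(α−β) + 2d(sin β − sin α) = 149.351531; p = √p² = 12.220946; φ = atan2(cos α − cos β, d − sin α + sin β) = 0.055813 rad; t = (α − φ) mod 2π = 5.178048 rad, q = (φ − β) mod 2π = 4.583579 rad → L = 1.49·(5.178048 + 12.220946 + 4.583579) = 1.49·21.982573 = 32.754034 m
LSR: p² = d² − 2 + 2cos(α−β) + 2d(sin α + sin β) = 105.672597; p = √p² = 10.279718; φ = atan2(−cos α − cos β, d + sin α + sin β) − atan2(−2, p) = 0.162114 rad; t = (φ − α) mod 2π = 1.211439 rad, q = (φ − β) mod 2π = 4.689880 rad → L = 1.49·(1.211439 + 10.279718 + 4.689880) = 1.49·16.181036 = 24.109744 m
RSL: p² = d² − 2 + 2cos(α−β) − 2d(sin α + sin β) = 100.872726; p = √p² = 10.043541; φ = atan2(cos α + cos β, d − sin α − sin β) − atan2(2, p) = -0.165838 rad; t = (α − φ) mod 2π = 5.399699 rad, q = (β − φ) mod 2π = 1.921258 rad → L = 1.49·(5.399699 + 10.043541 + 1.921258) = 1.49·17.364498 = 25.873102 m
RLR: c = (6 − d² + 2cos(α−β) + 2d(sin α − sin β))/8 = -17.668941, |c| > 1 → infeasible
LRL: c = (6 − d² + 2cos(α−β) − 2d(sin α − sin β))/8 = -8.093025, |c| > 1 → infeasible
Shortest: LSL with L = 16.887310 m ≈ 16.8873 m

16.8873 m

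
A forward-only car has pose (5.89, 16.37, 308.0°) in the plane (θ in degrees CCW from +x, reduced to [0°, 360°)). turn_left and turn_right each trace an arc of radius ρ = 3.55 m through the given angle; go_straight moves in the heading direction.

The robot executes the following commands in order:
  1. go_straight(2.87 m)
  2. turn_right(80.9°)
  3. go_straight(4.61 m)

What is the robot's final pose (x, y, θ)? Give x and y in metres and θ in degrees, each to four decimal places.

(4.3219, 6.1292, 227.1000°)

set_pose: (x, y, θ) = (5.8900, 16.3700, 308.0000°), ρ = 3.55
go_straight(2.87): x += 2.87·cos θ, y += 2.87·sin θ → (7.6569, 14.1084, 308.0000°)
turn_right(80.9°): centre at ρ to the right, rotate −80.9° → (7.4600, 9.5063, 227.1000°)
go_straight(4.61): x += 4.61·cos θ, y += 4.61·sin θ → (4.3219, 6.1292, 227.1000°)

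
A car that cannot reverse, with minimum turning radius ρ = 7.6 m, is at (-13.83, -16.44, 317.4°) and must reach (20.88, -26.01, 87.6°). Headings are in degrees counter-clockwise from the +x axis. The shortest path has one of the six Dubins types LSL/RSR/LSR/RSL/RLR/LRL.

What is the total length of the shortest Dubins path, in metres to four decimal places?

43.7882 m

Let ψ = atan2(Δy, Δx) = atan2(-9.57, 34.71) = -15.4142° be the start→goal bearing.
Normalize: d = |goal − start| / ρ = 36.005125/7.6 = 4.737516, α = (θ_start − ψ) mod 360° = 332.8142° = 5.808704 rad, β = (θ_goal − ψ) mod 360° = 103.0142° = 1.797937 rad.
Common terms: sin α = -0.456877, cos α = 0.889530, sin β = 0.974314, cos β = -0.225193, cos(α−β) = -0.645458, d² = 22.444062. Work in radians in the unit-radius frame; every candidate has L = ρ·(t + p + q).
LSL: p² = 2 + d² − 2cos(α−β) + 2d(sin α − sin β) = 12.174393; p = √p² = 3.489182; φ = atan2(cos β − cos α, d + sin α − sin β) = -0.325180 rad; t = (φ − α) mod 2π = 0.149301 rad, q = (β − φ) mod 2π = 2.123118 rad → L = 7.6·(0.149301 + 3.489182 + 2.123118) = 7.6·5.761601 = 43.788167 m
RSR: p² = 2 + d² − 2cos(α−β) + 2d(sin β − sin α) = 39.295561; p = √p² = 6.268617; φ = atan2(cos α − cos β, d − sin α + sin β) = 0.178777 rad; t = (α − φ) mod 2π = 5.629927 rad, q = (φ − β) mod 2π = 4.664025 rad → L = 7.6·(5.629927 + 6.268617 + 4.664025) = 7.6·16.562569 = 125.875525 m
LSR: p² = d² − 2 + 2cos(α−β) + 2d(sin α + sin β) = 24.055880; p = √p² = 4.904679; φ = atan2(−cos α − cos β, d + sin α + sin β) − atan2(−2, p) = 0.261436 rad; t = (φ − α) mod 2π = 0.735917 rad, q = (φ − β) mod 2π = 4.746684 rad → L = 7.6·(0.735917 + 4.904679 + 4.746684) = 7.6·10.387281 = 78.943332 m
RSL: p² = d² − 2 + 2cos(α−β) − 2d(sin α + sin β) = 14.250413; p = √p² = 3.774972; φ = atan2(cos α + cos β, d − sin α − sin β) − atan2(2, p) = -0.331065 rad; t = (α − φ) mod 2π = 6.139769 rad, q = (β − φ) mod 2π = 2.129003 rad → L = 7.6·(6.139769 + 3.774972 + 2.129003) = 7.6·12.043744 = 91.532451 m
RLR: c = (6 − d² + 2cos(α−β) + 2d(sin α − sin β))/8 = -3.911945, |c| > 1 → infeasible
LRL: c = (6 − d² + 2cos(α−β) − 2d(sin α − sin β))/8 = -0.521799; p = 2π − arccos c = 4.163430 rad; φ = atan2(cos β − cos α, d + sin α − sin β) = -0.325180 rad; t = (φ − α + p/2) mod 2π = 2.231016 rad, q = (β − α − t + p) mod 2π = 4.204833 rad → L = 7.6·(2.231016 + 4.163430 + 4.204833) = 7.6·10.599279 = 80.554524 m
Shortest: LSL with L = 43.788167 m ≈ 43.7882 m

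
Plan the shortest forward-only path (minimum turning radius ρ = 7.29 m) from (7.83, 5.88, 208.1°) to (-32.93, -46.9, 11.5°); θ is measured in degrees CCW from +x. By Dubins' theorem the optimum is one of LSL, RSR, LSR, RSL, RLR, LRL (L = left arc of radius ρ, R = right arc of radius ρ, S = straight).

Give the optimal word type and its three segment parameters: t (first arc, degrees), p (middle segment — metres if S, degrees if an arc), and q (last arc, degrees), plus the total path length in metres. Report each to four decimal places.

LSL: t = 12.5588°, p = 60.1726 m, q = 150.8412°, L = 80.9627 m

Let ψ = atan2(Δy, Δx) = atan2(-52.78, -40.76) = -127.6776° be the start→goal bearing.
Normalize: d = |goal − start| / ρ = 66.686625/7.29 = 9.147685, α = (θ_start − ψ) mod 360° = 335.7776° = 5.860424 rad, β = (θ_goal − ψ) mod 360° = 139.1776° = 2.429107 rad.
Common terms: sin α = -0.410280, cos α = 0.911959, sin β = 0.653717, cos β = -0.756739, cos(α−β) = -0.958323, d² = 83.680145. Work in radians in the unit-radius frame; every candidate has L = ρ·(t + p + q).
LSL: p² = 2 + d² − 2cos(α−β) + 2d(sin α − sin β) = 68.130562; p = √p² = 8.254124; φ = atan2(cos β − cos α, d + sin α − sin β) = -0.203568 rad; t = (φ − α) mod 2π = 0.219193 rad, q = (β − φ) mod 2π = 2.632675 rad → L = 7.29·(0.219193 + 8.254124 + 2.632675) = 7.29·11.105992 = 80.962681 m
RSR: p² = 2 + d² − 2cos(α−β) + 2d(sin β − sin α) = 107.063018; p = √p² = 10.347126; φ = atan2(cos α − cos β, d − sin α + sin β) = 0.161979 rad; t = (α − φ) mod 2π = 5.698445 rad, q = (φ − β) mod 2π = 4.016058 rad → L = 7.29·(5.698445 + 10.347126 + 4.016058) = 7.29·20.061629 = 146.249273 m
LSR: p² = d² − 2 + 2cos(α−β) + 2d(sin α + sin β) = 84.217266; p = √p² = 9.176997; φ = atan2(−cos α − cos β, d + sin α + sin β) − atan2(−2, p) = 0.198054 rad; t = (φ − α) mod 2π = 0.620815 rad, q = (φ − β) mod 2π = 4.052133 rad → L = 7.29·(0.620815 + 9.176997 + 4.052133) = 7.29·13.849945 = 100.966098 m
RSL: p² = d² − 2 + 2cos(α−β) − 2d(sin α + sin β) = 75.309734; p = √p² = 8.678118; φ = atan2(cos α + cos β, d − sin α − sin β) − atan2(2, p) = -0.209079 rad; t = (α − φ) mod 2π = 6.069503 rad, q = (β − φ) mod 2π = 2.638186 rad → L = 7.29·(6.069503 + 8.678118 + 2.638186) = 7.29·17.385807 = 126.742534 m
RLR: c = (6 − d² + 2cos(α−β) + 2d(sin α − sin β))/8 = -12.382877, |c| > 1 → infeasible
LRL: c = (6 − d² + 2cos(α−β) − 2d(sin α − sin β))/8 = -7.516320, |c| > 1 → infeasible
Shortest: LSL with L = 80.962681 m ≈ 80.9627 m
Convert LSL to answer units (arcs ×180/π): t = 0.219193·180/π = 12.5588°, p = ρ·p = 7.29·8.254124 = 60.1726 m, q = 2.632675·180/π = 150.8412°, L = 80.9627 m.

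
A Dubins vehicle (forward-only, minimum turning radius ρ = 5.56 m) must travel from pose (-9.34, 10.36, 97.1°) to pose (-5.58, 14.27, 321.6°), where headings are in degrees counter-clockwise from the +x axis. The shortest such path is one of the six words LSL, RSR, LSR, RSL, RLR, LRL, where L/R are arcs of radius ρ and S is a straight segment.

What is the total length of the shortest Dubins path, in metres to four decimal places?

39.4798 m

Let ψ = atan2(Δy, Δx) = atan2(3.91, 3.76) = 46.1204° be the start→goal bearing.
Normalize: d = |goal − start| / ρ = 5.424546/5.56 = 0.975638, α = (θ_start − ψ) mod 360° = 50.9796° = 0.889762 rad, β = (θ_goal − ψ) mod 360° = 275.4796° = 4.808026 rad.
Common terms: sin α = 0.776922, cos α = 0.629597, sin β = -0.995430, cos β = 0.095492, cos(α−β) = -0.713250, d² = 0.951869. Work in radians in the unit-radius frame; every candidate has L = ρ·(t + p + q).
LSL: p² = 2 + d² − 2cos(α−β) + 2d(sin α − sin β) = 7.836718; p = √p² = 2.799414; φ = atan2(cos β − cos α, d + sin α − sin β) = -0.191969 rad; t = (φ − α) mod 2π = 5.201454 rad, q = (β − φ) mod 2π = 4.999995 rad → L = 5.56·(5.201454 + 2.799414 + 4.999995) = 5.56·13.000863 = 72.284800 m
RSR: p² = 2 + d² − 2cos(α−β) + 2d(sin β − sin α) = 0.920022; p = √p² = 0.959178; φ = atan2(cos α − cos β, d − sin α + sin β) = 2.551021 rad; t = (α − φ) mod 2π = 4.621927 rad, q = (φ − β) mod 2π = 4.026180 rad → L = 5.56·(4.621927 + 0.959178 + 4.026180) = 5.56·9.607284 = 53.416501 m
LSR: p² = d² − 2 + 2cos(α−β) + 2d(sin α + sin β) = -2.901001 < 0 → infeasible
RSL: p² = d² − 2 + 2cos(α−β) − 2d(sin α + sin β) = -2.048262 < 0 → infeasible
RLR: c = (6 − d² + 2cos(α−β) + 2d(sin α − sin β))/8 = 0.884997; p = 2π − arccos c = 5.798877 rad; φ = atan2(cos α − cos β, d − sin α + sin β) = 2.551021 rad; t = (α − φ + p/2) mod 2π = 1.238180 rad, q = (α − β − t + p) mod 2π = 0.642433 rad → L = 5.56·(1.238180 + 5.798877 + 0.642433) = 5.56·7.679490 = 42.697964 m
LRL: c = (6 − d² + 2cos(α−β) − 2d(sin α − sin β))/8 = 0.020410; p = 2π − arccos c = 4.732801 rad; φ = atan2(cos β − cos α, d + sin α − sin β) = -0.191969 rad; t = (φ − α + p/2) mod 2π = 1.284669 rad, q = (β − α − t + p) mod 2π = 1.083210 rad → L = 5.56·(1.284669 + 4.732801 + 1.083210) = 5.56·7.100680 = 39.479782 m
Shortest: LRL with L = 39.479782 m ≈ 39.4798 m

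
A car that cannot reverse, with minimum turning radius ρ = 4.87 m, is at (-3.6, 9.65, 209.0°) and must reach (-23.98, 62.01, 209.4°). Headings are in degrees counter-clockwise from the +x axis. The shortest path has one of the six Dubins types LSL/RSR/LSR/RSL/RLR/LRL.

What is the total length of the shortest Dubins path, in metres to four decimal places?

Let ψ = atan2(Δy, Δx) = atan2(52.36, -20.38) = 111.2674° be the start→goal bearing.
Normalize: d = |goal − start| / ρ = 56.186422/4.87 = 11.537253, α = (θ_start − ψ) mod 360° = 97.7326° = 1.705756 rad, β = (θ_goal − ψ) mod 360° = 98.1326° = 1.712737 rad.
Common terms: sin α = 0.990907, cos α = -0.134550, sin β = 0.989943, cos β = -0.141464, cos(α−β) = 0.999976, d² = 133.108206. Work in radians in the unit-radius frame; every candidate has L = ρ·(t + p + q).
LSL: p² = 2 + d² − 2cos(α−β) + 2d(sin α − sin β) = 133.130486; p = √p² = 11.538218; φ = atan2(cos β − cos α, d + sin α − sin β) = -0.000599 rad; t = (φ − α) mod 2π = 4.576830 rad, q = (β − φ) mod 2π = 1.713336 rad → L = 4.87·(4.576830 + 11.538218 + 1.713336) = 4.87·17.828385 = 86.824236 m
RSR: p² = 2 + d² − 2cos(α−β) + 2d(sin β − sin α) = 133.086023; p = √p² = 11.536292; φ = atan2(cos α − cos β, d − sin α + sin β) = 0.000599 rad; t = (α − φ) mod 2π = 1.705156 rad, q = (φ − β) mod 2π = 4.571048 rad → L = 4.87·(1.705156 + 11.536292 + 4.571048) = 4.87·17.812496 = 86.746853 m
LSR: p² = d² − 2 + 2cos(α−β) + 2d(sin α + sin β) = 178.815295; p = √p² = 13.372184; φ = atan2(−cos α − cos β, d + sin α + sin β) − atan2(−2, p) = 0.168879 rad; t = (φ − α) mod 2π = 4.746309 rad, q = (φ − β) mod 2π = 4.739327 rad → L = 4.87·(4.746309 + 13.372184 + 4.739327) = 4.87·22.857820 = 111.317582 m
RSL: p² = d² − 2 + 2cos(α−β) − 2d(sin α + sin β) = 87.401019; p = √p² = 9.348851; φ = atan2(cos α + cos β, d − sin α − sin β) − atan2(2, p) = -0.239628 rad; t = (α − φ) mod 2π = 1.945384 rad, q = (β − φ) mod 2π = 1.952365 rad → L = 4.87·(1.945384 + 9.348851 + 1.952365) = 4.87·13.246600 = 64.510940 m
RLR: c = (6 − d² + 2cos(α−β) + 2d(sin α − sin β))/8 = -15.635753, |c| > 1 → infeasible
LRL: c = (6 − d² + 2cos(α−β) − 2d(sin α − sin β))/8 = -15.641311, |c| > 1 → infeasible
Shortest: RSL with L = 64.510940 m ≈ 64.5109 m

64.5109 m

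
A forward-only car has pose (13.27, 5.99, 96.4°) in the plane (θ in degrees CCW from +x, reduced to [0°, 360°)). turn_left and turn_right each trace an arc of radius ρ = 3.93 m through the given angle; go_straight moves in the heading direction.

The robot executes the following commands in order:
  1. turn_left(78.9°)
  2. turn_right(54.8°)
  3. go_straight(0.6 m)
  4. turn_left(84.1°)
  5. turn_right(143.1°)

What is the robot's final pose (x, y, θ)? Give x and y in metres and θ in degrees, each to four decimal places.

set_pose: (x, y, θ) = (13.2700, 5.9900, 96.4000°), ρ = 3.93
turn_left(78.9°): centre at ρ to the left, rotate +78.9° → (9.6865, 9.4687, 175.3000°)
turn_right(54.8°): centre at ρ to the right, rotate −54.8° → (6.6223, 11.3909, 120.5000°)
go_straight(0.6): x += 0.6·cos θ, y += 0.6·sin θ → (6.3178, 11.9078, 120.5000°)
turn_left(84.1°): centre at ρ to the left, rotate +84.1° → (1.2956, 13.4865, 204.6000°)
turn_right(143.1°): centre at ρ to the right, rotate −143.1° → (-3.7941, 18.9351, 61.5000°)

(-3.7941, 18.9351, 61.5000°)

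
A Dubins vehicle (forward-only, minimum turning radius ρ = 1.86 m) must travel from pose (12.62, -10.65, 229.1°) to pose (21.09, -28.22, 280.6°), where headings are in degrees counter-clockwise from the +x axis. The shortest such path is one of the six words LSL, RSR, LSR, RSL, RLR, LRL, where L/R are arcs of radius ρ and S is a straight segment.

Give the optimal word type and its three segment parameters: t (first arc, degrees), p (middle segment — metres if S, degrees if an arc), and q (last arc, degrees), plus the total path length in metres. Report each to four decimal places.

LSR: t = 70.5889°, p = 17.0961 m, q = 19.0889°, L = 20.0073 m

Let ψ = atan2(Δy, Δx) = atan2(-17.57, 8.47) = -64.2626° be the start→goal bearing.
Normalize: d = |goal − start| / ρ = 19.505020/1.86 = 10.486570, α = (θ_start − ψ) mod 360° = 293.3626° = 5.120143 rad, β = (θ_goal − ψ) mod 360° = 344.8626° = 6.018988 rad.
Common terms: sin α = -0.918014, cos α = 0.396549, sin β = -0.261135, cos β = 0.965302, cos(α−β) = 0.622515, d² = 109.968147. Work in radians in the unit-radius frame; every candidate has L = ρ·(t + p + q).
LSL: p² = 2 + d² − 2cos(α−β) + 2d(sin α − sin β) = 96.946302; p = √p² = 9.846131; φ = atan2(cos β − cos α, d + sin α − sin β) = 0.057796 rad; t = (φ − α) mod 2π = 1.220838 rad, q = (β − φ) mod 2π = 5.961191 rad → L = 1.86·(1.220838 + 9.846131 + 5.961191) = 1.86·17.028161 = 31.672380 m
RSR: p² = 2 + d² − 2cos(α−β) + 2d(sin β − sin α) = 124.499932; p = √p² = 11.157954; φ = atan2(cos α − cos β, d − sin α + sin β) = -0.050995 rad; t = (α − φ) mod 2π = 5.171138 rad, q = (φ − β) mod 2π = 0.213202 rad → L = 1.86·(5.171138 + 11.157954 + 0.213202) = 1.86·16.542295 = 30.768668 m
LSR: p² = d² − 2 + 2cos(α−β) + 2d(sin α + sin β) = 84.482733; p = √p² = 9.191449; φ = atan2(−cos α − cos β, d + sin α + sin β) − atan2(−2, p) = 0.068966 rad; t = (φ − α) mod 2π = 1.232008 rad, q = (φ − β) mod 2π = 0.333163 rad → L = 1.86·(1.232008 + 9.191449 + 0.333163) = 1.86·10.756620 = 20.007314 m
RSL: p² = d² − 2 + 2cos(α−β) − 2d(sin α + sin β) = 133.943619; p = √p² = 11.573401; φ = atan2(cos α + cos β, d − sin α − sin β) − atan2(2, p) = -0.054906 rad; t = (α − φ) mod 2π = 5.175050 rad, q = (β − φ) mod 2π = 6.073894 rad → L = 1.86·(5.175050 + 11.573401 + 6.073894) = 1.86·22.822345 = 42.449562 m
RLR: c = (6 − d² + 2cos(α−β) + 2d(sin α − sin β))/8 = -14.562492, |c| > 1 → infeasible
LRL: c = (6 − d² + 2cos(α−β) − 2d(sin α − sin β))/8 = -11.118288, |c| > 1 → infeasible
Shortest: LSR with L = 20.007314 m ≈ 20.0073 m
Convert LSR to answer units (arcs ×180/π): t = 1.232008·180/π = 70.5889°, p = ρ·p = 1.86·9.191449 = 17.0961 m, q = 0.333163·180/π = 19.0889°, L = 20.0073 m.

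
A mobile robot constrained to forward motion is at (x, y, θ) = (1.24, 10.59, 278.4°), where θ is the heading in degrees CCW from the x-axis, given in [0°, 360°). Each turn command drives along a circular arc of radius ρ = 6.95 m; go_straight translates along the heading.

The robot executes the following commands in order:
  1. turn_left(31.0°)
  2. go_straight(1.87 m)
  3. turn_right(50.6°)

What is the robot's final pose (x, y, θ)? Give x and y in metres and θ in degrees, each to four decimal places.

(5.3790, -0.0124, 258.8000°)

set_pose: (x, y, θ) = (1.2400, 10.5900, 278.4000°), ρ = 6.95
turn_left(31.0°): centre at ρ to the left, rotate +31.0° → (2.7449, 7.1939, 309.4000°)
go_straight(1.87): x += 1.87·cos θ, y += 1.87·sin θ → (3.9319, 5.7489, 309.4000°)
turn_right(50.6°): centre at ρ to the right, rotate −50.6° → (5.3790, -0.0124, 258.8000°)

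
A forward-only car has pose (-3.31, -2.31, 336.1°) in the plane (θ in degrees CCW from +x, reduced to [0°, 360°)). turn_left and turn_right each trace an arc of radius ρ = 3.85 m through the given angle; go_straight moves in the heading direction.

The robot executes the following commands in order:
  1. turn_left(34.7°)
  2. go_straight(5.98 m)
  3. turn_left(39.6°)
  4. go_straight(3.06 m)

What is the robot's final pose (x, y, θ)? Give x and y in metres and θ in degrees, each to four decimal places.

(9.0409, 2.2341, 50.4000°)

set_pose: (x, y, θ) = (-3.3100, -2.3100, 336.1000°), ρ = 3.85
turn_left(34.7°): centre at ρ to the left, rotate +34.7° → (-1.0288, -2.5719, 370.8000° ≡ 10.8000°)
go_straight(5.98): x += 5.98·cos θ, y += 5.98·sin θ → (4.8453, -1.4514, 10.8000°)
turn_left(39.6°): centre at ρ to the left, rotate +39.6° → (7.0903, -0.1237, 50.4000°)
go_straight(3.06): x += 3.06·cos θ, y += 3.06·sin θ → (9.0409, 2.2341, 50.4000°)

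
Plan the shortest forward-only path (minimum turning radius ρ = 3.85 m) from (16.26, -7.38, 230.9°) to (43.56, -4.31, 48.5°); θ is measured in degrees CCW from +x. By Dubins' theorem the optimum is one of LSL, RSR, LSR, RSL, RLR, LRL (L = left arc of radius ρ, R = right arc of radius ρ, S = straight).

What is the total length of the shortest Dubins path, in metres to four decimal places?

34.8245 m

Let ψ = atan2(Δy, Δx) = atan2(3.07, 27.30) = 6.4162° be the start→goal bearing.
Normalize: d = |goal − start| / ρ = 27.472075/3.85 = 7.135604, α = (θ_start − ψ) mod 360° = 224.4838° = 3.917981 rad, β = (θ_goal − ψ) mod 360° = 42.0838° = 0.734501 rad.
Common terms: sin α = -0.700708, cos α = -0.713449, sin β = 0.670217, cos β = 0.742165, cos(α−β) = -0.999123, d² = 50.916843. Work in radians in the unit-radius frame; every candidate has L = ρ·(t + p + q).
LSL: p² = 2 + d² − 2cos(α−β) + 2d(sin α − sin β) = 35.350340; p = √p² = 5.945615; φ = atan2(cos β − cos α, d + sin α − sin β) = 0.247335 rad; t = (φ − α) mod 2π = 2.612539 rad, q = (β − φ) mod 2π = 0.487165 rad → L = 3.85·(2.612539 + 5.945615 + 0.487165) = 3.85·9.045320 = 34.824482 m
RSR: p² = 2 + d² − 2cos(α−β) + 2d(sin β − sin α) = 74.479836; p = √p² = 8.630170; φ = atan2(cos α − cos β, d − sin α + sin β) = -0.169476 rad; t = (α − φ) mod 2π = 4.087457 rad, q = (φ − β) mod 2π = 5.379209 rad → L = 3.85·(4.087457 + 8.630170 + 5.379209) = 3.85·18.096836 = 69.672819 m
LSR: p² = d² − 2 + 2cos(α−β) + 2d(sin α + sin β) = 46.483457; p = √p² = 6.817878; φ = atan2(−cos α − cos β, d + sin α + sin β) − atan2(−2, p) = 0.281300 rad; t = (φ − α) mod 2π = 2.646504 rad, q = (φ − β) mod 2π = 5.829984 rad → L = 3.85·(2.646504 + 6.817878 + 5.829984) = 3.85·15.294365 = 58.883307 m
RSL: p² = d² − 2 + 2cos(α−β) − 2d(sin α + sin β) = 47.353737; p = √p² = 6.881405; φ = atan2(cos α + cos β, d − sin α − sin β) − atan2(2, p) = -0.278839 rad; t = (α − φ) mod 2π = 4.196820 rad, q = (β − φ) mod 2π = 1.013340 rad → L = 3.85·(4.196820 + 6.881405 + 1.013340) = 3.85·12.091565 = 46.552526 m
RLR: c = (6 − d² + 2cos(α−β) + 2d(sin α − sin β))/8 = -8.309980, |c| > 1 → infeasible
LRL: c = (6 − d² + 2cos(α−β) − 2d(sin α − sin β))/8 = -3.418793, |c| > 1 → infeasible
Shortest: LSL with L = 34.824482 m ≈ 34.8245 m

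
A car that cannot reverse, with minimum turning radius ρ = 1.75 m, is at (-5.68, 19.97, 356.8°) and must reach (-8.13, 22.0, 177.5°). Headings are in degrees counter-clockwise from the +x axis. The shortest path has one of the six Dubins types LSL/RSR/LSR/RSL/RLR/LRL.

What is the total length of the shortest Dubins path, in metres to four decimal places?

Let ψ = atan2(Δy, Δx) = atan2(2.03, -2.45) = 140.3558° be the start→goal bearing.
Normalize: d = |goal − start| / ρ = 3.181729/1.75 = 1.818131, α = (θ_start − ψ) mod 360° = 216.4442° = 3.777663 rad, β = (θ_goal − ψ) mod 360° = 37.1442° = 0.648288 rad.
Common terms: sin α = -0.594039, cos α = -0.804436, sin β = 0.603823, cos β = 0.797119, cos(α−β) = -0.999925, d² = 3.305600. Work in radians in the unit-radius frame; every candidate has L = ρ·(t + p + q).
LSL: p² = 2 + d² − 2cos(α−β) + 2d(sin α − sin β) = 2.949711; p = √p² = 1.717472; φ = atan2(cos β − cos α, d + sin α − sin β) = 1.201293 rad; t = (φ − α) mod 2π = 3.706815 rad, q = (β − φ) mod 2π = 5.730180 rad → L = 1.75·(3.706815 + 1.717472 + 5.730180) = 1.75·11.154467 = 19.520318 m
RSR: p² = 2 + d² − 2cos(α−β) + 2d(sin β − sin α) = 11.661191; p = √p² = 3.414849; φ = atan2(cos α − cos β, d − sin α + sin β) = -0.488155 rad; t = (α − φ) mod 2π = 4.265819 rad, q = (φ − β) mod 2π = 5.146742 rad → L = 1.75·(4.265819 + 3.414849 + 5.146742) = 1.75·12.827409 = 22.447966 m
LSR: p² = d² − 2 + 2cos(α−β) + 2d(sin α + sin β) = -0.658676 < 0 → infeasible
RSL: p² = d² − 2 + 2cos(α−β) − 2d(sin α + sin β) = -0.729826 < 0 → infeasible
RLR: c = (6 − d² + 2cos(α−β) + 2d(sin α − sin β))/8 = -0.457649; p = 2π − arccos c = 4.237040 rad; φ = atan2(cos α − cos β, d − sin α + sin β) = -0.488155 rad; t = (α − φ + p/2) mod 2π = 0.101153 rad, q = (α − β − t + p) mod 2π = 0.982077 rad → L = 1.75·(0.101153 + 4.237040 + 0.982077) = 1.75·5.320270 = 9.310472 m
LRL: c = (6 − d² + 2cos(α−β) − 2d(sin α − sin β))/8 = 0.631286; p = 2π − arccos c = 5.395599 rad; φ = atan2(cos β − cos α, d + sin α − sin β) = 1.201293 rad; t = (φ − α + p/2) mod 2π = 0.121429 rad, q = (β − α − t + p) mod 2π = 2.144795 rad → L = 1.75·(0.121429 + 5.395599 + 2.144795) = 1.75·7.661824 = 13.408191 m
Shortest: RLR with L = 9.310472 m ≈ 9.3105 m

9.3105 m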